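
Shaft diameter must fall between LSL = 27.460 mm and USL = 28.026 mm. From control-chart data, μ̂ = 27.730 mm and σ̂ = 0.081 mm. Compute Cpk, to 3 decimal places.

Cpu = (USL − μ̂) / (3σ̂) = (28.026 − 27.730) / (3 × 0.081) = 1.2181; Cpl = (μ̂ − LSL) / (3σ̂) = (27.730 − 27.460) / (3 × 0.081) = 1.1111; Cpk = min(Cpu, Cpl) = 1.1111

1.111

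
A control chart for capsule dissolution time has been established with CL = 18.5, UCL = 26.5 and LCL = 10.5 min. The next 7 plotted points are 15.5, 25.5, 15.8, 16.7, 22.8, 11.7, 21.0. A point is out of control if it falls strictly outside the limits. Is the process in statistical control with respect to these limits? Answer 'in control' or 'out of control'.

All 7 points lie within [10.5, 26.5].

in control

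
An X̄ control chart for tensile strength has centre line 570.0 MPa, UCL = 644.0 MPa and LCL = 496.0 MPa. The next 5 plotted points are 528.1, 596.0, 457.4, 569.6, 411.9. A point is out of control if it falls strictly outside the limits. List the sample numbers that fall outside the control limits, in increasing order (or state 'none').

3, 5

Compare each point to [496.0, 644.0]: sample 3 = 457.4 < LCL; sample 5 = 411.9 < LCL.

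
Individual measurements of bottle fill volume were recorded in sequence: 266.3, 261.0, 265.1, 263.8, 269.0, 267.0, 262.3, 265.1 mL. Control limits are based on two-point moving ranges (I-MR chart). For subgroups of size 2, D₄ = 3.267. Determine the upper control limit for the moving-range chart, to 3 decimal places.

Moving ranges: 5.3, 4.1, 1.3, 5.2, 2.0, 4.7, 2.8; M̄R̄ = 25.4000 / 7 = 3.6286
UCL_MR = D₄·M̄R̄ = 3.267 × 3.6286 = 11.8545

11.855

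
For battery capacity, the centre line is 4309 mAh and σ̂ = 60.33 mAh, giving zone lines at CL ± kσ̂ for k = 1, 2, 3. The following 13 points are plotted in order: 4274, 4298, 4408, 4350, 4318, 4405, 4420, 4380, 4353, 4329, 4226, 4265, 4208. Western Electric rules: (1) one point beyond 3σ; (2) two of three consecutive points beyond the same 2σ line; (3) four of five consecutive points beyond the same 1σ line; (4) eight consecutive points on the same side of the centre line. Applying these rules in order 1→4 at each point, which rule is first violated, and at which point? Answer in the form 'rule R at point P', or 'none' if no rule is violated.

rule 4 at point 10

Zone of each point (C = within 1σ̂, B = 1σ̂–2σ̂, A = 2σ̂–3σ̂, * = beyond 3σ̂; sign = side of CL): 1:-C, 2:-C, 3:+B, 4:+C, 5:+C, 6:+B, 7:+B, 8:+B, 9:+C, 10:+C, 11:-B, 12:-C, 13:-B
Rule 4 (eight consecutive points on the same side of the centre line) is satisfied at point 10.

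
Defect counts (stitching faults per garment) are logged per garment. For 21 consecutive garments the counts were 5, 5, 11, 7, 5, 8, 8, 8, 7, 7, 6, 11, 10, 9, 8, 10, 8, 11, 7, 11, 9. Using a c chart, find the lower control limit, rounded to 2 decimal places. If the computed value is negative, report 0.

0.00

c̄ = (5 + 5 + 11 + 7 + 5 + 8 + 8 + 8 + 7 + 7 + 6 + 11 + 10 + 9 + 8 + 10 + 8 + 11 + 7 + 11 + 9) / 21 = 171 / 21 = 8.1429
LCL = c̄ − 3√c̄ = 8.1429 − 3 × 2.8536 = -0.4179 → 0 (cannot be negative)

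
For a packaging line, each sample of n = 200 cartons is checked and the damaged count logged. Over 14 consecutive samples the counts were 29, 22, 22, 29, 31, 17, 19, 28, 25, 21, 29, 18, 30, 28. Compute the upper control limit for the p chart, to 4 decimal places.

0.1943

p̄ = Σdᵢ / (k·n) = 348 / (14 × 200) = 0.12429
UCL = p̄ + 3·√(p̄(1−p̄)/n) = 0.12429 + 3 × √(0.12429×0.87571/200) = 0.12429 + 3 × 0.02333 = 0.19427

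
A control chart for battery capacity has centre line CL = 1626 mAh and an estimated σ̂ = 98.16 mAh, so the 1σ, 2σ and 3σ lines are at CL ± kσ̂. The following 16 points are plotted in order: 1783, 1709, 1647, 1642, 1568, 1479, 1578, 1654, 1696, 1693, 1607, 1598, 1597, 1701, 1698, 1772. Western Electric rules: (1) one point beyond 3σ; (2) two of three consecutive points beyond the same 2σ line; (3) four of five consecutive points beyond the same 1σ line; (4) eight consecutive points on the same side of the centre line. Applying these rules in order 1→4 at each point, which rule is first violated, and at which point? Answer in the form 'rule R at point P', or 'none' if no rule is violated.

Zone of each point (C = within 1σ̂, B = 1σ̂–2σ̂, A = 2σ̂–3σ̂, * = beyond 3σ̂; sign = side of CL): 1:+B, 2:+C, 3:+C, 4:+C, 5:-C, 6:-B, 7:-C, 8:+C, 9:+C, 10:+C, 11:-C, 12:-C, 13:-C, 14:+C, 15:+C, 16:+B
No rule fires across all 16 points.

none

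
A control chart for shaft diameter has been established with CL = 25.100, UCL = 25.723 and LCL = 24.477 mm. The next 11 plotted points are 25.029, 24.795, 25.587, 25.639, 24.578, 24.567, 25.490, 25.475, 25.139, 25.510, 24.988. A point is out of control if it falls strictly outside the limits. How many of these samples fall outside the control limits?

All 11 points lie within [24.477, 25.723].

0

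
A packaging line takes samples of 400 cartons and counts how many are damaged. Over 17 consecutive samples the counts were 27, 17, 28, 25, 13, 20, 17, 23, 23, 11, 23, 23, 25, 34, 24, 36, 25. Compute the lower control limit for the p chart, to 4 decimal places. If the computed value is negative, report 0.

p̄ = Σdᵢ / (k·n) = 394 / (17 × 400) = 0.05794
LCL = p̄ − 3·√(p̄(1−p̄)/n) = 0.05794 − 3 × 0.01168 = 0.02290

0.0229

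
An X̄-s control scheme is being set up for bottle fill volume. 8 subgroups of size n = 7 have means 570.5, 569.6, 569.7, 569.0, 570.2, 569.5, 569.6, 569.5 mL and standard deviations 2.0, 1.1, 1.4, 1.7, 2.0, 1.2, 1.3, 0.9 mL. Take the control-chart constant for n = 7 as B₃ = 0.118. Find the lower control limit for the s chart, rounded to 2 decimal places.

0.17

s̄ = (2.0 + 1.1 + 1.4 + 1.7 + 2.0 + 1.2 + 1.3 + 0.9) / 8 = 1.4500
LCL_s = B₃·s̄ = 0.118 × 1.4500 = 0.1711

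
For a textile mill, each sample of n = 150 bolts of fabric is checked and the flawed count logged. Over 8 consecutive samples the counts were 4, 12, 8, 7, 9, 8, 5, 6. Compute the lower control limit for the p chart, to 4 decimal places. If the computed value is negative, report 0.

0.0000

p̄ = Σdᵢ / (k·n) = 59 / (8 × 150) = 0.04917
LCL = p̄ − 3·√(p̄(1−p̄)/n) = 0.04917 − 3 × 0.01765 = -0.00380 → 0 (negative, so LCL = 0)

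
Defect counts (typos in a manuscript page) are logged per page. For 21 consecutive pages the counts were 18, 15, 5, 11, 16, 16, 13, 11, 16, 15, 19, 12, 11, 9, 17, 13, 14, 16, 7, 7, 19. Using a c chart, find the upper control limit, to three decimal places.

c̄ = (18 + 15 + 5 + 11 + 16 + 16 + 13 + 11 + 16 + 15 + 19 + 12 + 11 + 9 + 17 + 13 + 14 + 16 + 7 + 7 + 19) / 21 = 280 / 21 = 13.3333
UCL = c̄ + 3√c̄ = 13.3333 + 3 × √13.3333 = 13.3333 + 3 × 3.6515 = 24.2878

24.288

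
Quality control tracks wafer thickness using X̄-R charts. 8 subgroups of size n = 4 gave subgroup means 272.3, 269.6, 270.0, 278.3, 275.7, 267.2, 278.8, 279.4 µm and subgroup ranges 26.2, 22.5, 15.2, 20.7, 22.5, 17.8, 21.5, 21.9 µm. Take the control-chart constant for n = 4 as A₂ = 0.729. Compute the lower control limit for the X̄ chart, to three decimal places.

X̄̄ = (272.3 + 269.6 + 270.0 + 278.3 + 275.7 + 267.2 + 278.8 + 279.4) / 8 = 2191.3000 / 8 = 273.9125
R̄ = (26.2 + 22.5 + 15.2 + 20.7 + 22.5 + 17.8 + 21.5 + 21.9) / 8 = 168.3000 / 8 = 21.0375
LCL = X̄̄ − A₂·R̄ = 273.9125 − 0.729 × 21.0375 = 258.5762

258.576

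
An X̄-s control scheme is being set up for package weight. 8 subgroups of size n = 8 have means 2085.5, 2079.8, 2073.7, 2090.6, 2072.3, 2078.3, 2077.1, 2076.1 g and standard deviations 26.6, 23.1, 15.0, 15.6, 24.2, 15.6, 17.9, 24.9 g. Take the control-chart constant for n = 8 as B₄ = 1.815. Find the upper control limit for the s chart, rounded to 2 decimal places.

36.96

s̄ = (26.6 + 23.1 + 15.0 + 15.6 + 24.2 + 15.6 + 17.9 + 24.9) / 8 = 20.3625
UCL_s = B₄·s̄ = 1.815 × 20.3625 = 36.9579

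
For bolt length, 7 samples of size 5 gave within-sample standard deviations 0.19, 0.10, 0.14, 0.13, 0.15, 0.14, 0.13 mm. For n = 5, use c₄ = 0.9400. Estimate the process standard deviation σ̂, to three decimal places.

0.149

s̄ = (0.19 + 0.10 + 0.14 + 0.13 + 0.15 + 0.14 + 0.13) / 7 = 0.1400
σ̂ = s̄ / c₄ = 0.1400 / 0.9400 = 0.1489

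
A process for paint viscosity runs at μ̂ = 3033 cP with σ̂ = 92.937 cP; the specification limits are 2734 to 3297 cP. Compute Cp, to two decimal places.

Cp = (USL − LSL) / (6σ̂) = (3297 − 2734) / (6 × 92.937) = 563.0000 / 557.6220 = 1.0096

1.01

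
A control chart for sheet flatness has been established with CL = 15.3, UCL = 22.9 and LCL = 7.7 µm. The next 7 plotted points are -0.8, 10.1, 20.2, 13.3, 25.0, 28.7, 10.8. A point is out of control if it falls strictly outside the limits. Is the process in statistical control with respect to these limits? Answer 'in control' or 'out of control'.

Compare each point to [7.7, 22.9]: sample 1 = -0.8 < LCL; sample 5 = 25.0 > UCL; sample 6 = 28.7 > UCL.

out of control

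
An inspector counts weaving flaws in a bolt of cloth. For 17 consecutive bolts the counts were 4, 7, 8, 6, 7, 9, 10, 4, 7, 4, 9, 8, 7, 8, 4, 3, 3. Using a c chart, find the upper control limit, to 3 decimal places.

13.914

c̄ = (4 + 7 + 8 + 6 + 7 + 9 + 10 + 4 + 7 + 4 + 9 + 8 + 7 + 8 + 4 + 3 + 3) / 17 = 108 / 17 = 6.3529
UCL = c̄ + 3√c̄ = 6.3529 + 3 × √6.3529 = 6.3529 + 3 × 2.5205 = 13.9145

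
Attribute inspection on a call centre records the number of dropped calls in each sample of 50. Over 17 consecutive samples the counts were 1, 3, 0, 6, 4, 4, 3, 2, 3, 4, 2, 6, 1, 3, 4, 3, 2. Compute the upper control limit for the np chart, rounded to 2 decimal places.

8.04

p̄ = Σdᵢ / (k·n) = 51 / (17 × 50) = 0.06000
UCL = np̄ + 3·√(np̄(1−p̄)) = 3.0000 + 3 × √(3.0000×0.94000) = 3.0000 + 3 × 1.6793 = 8.0379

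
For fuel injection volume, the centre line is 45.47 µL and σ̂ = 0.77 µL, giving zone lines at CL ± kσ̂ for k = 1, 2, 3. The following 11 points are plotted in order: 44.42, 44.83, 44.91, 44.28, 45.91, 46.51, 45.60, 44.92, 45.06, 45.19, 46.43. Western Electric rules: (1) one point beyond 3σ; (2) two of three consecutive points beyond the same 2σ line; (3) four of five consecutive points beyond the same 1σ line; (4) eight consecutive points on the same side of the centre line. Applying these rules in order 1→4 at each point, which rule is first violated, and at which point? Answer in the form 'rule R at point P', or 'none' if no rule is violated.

Zone of each point (C = within 1σ̂, B = 1σ̂–2σ̂, A = 2σ̂–3σ̂, * = beyond 3σ̂; sign = side of CL): 1:-B, 2:-C, 3:-C, 4:-B, 5:+C, 6:+B, 7:+C, 8:-C, 9:-C, 10:-C, 11:+B
No rule fires across all 11 points.

none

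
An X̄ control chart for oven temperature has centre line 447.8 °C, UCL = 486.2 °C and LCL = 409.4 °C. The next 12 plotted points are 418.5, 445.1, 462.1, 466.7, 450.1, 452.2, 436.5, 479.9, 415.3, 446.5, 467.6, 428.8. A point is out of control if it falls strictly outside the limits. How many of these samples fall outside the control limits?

0

All 12 points lie within [409.4, 486.2].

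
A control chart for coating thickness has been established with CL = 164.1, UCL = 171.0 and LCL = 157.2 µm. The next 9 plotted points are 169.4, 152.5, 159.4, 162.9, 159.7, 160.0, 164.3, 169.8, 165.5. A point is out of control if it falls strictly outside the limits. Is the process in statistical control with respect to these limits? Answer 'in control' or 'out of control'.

Compare each point to [157.2, 171.0]: sample 2 = 152.5 < LCL.

out of control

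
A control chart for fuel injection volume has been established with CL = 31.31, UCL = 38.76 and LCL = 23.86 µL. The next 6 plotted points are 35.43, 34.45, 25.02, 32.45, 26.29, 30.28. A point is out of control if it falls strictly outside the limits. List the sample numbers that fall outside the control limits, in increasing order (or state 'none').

All 6 points lie within [23.86, 38.76].

none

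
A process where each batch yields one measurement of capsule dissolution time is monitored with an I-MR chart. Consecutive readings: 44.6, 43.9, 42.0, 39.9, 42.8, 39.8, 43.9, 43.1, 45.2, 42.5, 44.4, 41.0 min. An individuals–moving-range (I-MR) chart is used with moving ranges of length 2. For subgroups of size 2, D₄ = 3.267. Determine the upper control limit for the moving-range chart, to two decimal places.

Moving ranges: 0.7, 1.9, 2.1, 2.9, 3.0, 4.1, 0.8, 2.1, 2.7, 1.9, 3.4; M̄R̄ = 25.6000 / 11 = 2.3273
UCL_MR = D₄·M̄R̄ = 3.267 × 2.3273 = 7.6032

7.60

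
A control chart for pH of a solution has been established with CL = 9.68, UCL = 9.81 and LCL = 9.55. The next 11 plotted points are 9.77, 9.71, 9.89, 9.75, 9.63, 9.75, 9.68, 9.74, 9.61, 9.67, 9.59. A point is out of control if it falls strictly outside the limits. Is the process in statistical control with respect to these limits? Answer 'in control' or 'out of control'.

out of control

Compare each point to [9.55, 9.81]: sample 3 = 9.89 > UCL.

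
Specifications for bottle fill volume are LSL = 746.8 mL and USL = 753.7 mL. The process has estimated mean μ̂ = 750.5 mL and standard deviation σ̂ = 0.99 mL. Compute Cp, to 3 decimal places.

Cp = (USL − LSL) / (6σ̂) = (753.7 − 746.8) / (6 × 0.99) = 6.9000 / 5.9400 = 1.1616

1.162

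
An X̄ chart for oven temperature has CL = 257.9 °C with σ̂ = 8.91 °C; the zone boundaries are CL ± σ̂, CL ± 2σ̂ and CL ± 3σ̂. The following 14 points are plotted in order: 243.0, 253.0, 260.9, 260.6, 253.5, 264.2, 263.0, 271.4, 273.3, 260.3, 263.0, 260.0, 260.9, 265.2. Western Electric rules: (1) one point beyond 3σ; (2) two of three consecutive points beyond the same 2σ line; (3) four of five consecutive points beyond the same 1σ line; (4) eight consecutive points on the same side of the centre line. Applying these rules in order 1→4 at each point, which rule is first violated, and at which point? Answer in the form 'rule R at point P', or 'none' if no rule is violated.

Zone of each point (C = within 1σ̂, B = 1σ̂–2σ̂, A = 2σ̂–3σ̂, * = beyond 3σ̂; sign = side of CL): 1:-B, 2:-C, 3:+C, 4:+C, 5:-C, 6:+C, 7:+C, 8:+B, 9:+B, 10:+C, 11:+C, 12:+C, 13:+C, 14:+C
Rule 4 (eight consecutive points on the same side of the centre line) is satisfied at point 13.

rule 4 at point 13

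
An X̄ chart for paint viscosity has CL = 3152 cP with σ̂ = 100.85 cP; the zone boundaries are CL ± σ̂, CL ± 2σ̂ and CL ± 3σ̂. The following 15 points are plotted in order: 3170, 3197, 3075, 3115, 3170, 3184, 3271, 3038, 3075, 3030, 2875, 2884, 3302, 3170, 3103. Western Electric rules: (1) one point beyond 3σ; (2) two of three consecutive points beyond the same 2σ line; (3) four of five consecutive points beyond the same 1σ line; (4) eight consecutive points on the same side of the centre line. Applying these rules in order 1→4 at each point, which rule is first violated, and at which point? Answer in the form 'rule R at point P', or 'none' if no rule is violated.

Zone of each point (C = within 1σ̂, B = 1σ̂–2σ̂, A = 2σ̂–3σ̂, * = beyond 3σ̂; sign = side of CL): 1:+C, 2:+C, 3:-C, 4:-C, 5:+C, 6:+C, 7:+B, 8:-B, 9:-C, 10:-B, 11:-A, 12:-A, 13:+B, 14:+C, 15:-C
Rule 2 (two of three consecutive points beyond the same 2σ limit) is satisfied at point 12.

rule 2 at point 12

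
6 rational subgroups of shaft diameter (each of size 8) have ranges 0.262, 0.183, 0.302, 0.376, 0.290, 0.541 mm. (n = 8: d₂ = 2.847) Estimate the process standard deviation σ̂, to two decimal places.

R̄ = (0.262 + 0.183 + 0.302 + 0.376 + 0.290 + 0.541) / 6 = 0.3257
σ̂ = R̄ / d₂ = 0.3257 / 2.847 = 0.1144

0.11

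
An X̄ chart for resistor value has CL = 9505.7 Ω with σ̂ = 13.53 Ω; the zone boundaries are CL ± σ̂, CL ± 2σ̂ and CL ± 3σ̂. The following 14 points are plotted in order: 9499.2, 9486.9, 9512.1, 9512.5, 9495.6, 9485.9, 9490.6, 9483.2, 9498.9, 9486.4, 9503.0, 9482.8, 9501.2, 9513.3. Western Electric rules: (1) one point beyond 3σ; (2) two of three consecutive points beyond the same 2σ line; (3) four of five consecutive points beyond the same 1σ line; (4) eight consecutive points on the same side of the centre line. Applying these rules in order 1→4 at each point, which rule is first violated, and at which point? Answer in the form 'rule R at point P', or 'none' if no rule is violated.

rule 3 at point 10

Zone of each point (C = within 1σ̂, B = 1σ̂–2σ̂, A = 2σ̂–3σ̂, * = beyond 3σ̂; sign = side of CL): 1:-C, 2:-B, 3:+C, 4:+C, 5:-C, 6:-B, 7:-B, 8:-B, 9:-C, 10:-B, 11:-C, 12:-B, 13:-C, 14:+C
Rule 3 (four of five consecutive points beyond the same 1σ limit) is satisfied at point 10.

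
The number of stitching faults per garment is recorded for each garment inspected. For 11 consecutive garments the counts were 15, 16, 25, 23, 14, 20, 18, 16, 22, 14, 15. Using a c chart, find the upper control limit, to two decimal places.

30.73

c̄ = (15 + 16 + 25 + 23 + 14 + 20 + 18 + 16 + 22 + 14 + 15) / 11 = 198 / 11 = 18.0000
UCL = c̄ + 3√c̄ = 18.0000 + 3 × √18.0000 = 18.0000 + 3 × 4.2426 = 30.7279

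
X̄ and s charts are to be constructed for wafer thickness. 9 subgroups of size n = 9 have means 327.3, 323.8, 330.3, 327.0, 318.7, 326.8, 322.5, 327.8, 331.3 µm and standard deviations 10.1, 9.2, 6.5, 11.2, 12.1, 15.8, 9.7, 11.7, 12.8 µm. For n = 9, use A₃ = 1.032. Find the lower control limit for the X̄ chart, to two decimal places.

314.80

X̄̄ = (327.3 + 323.8 + 330.3 + 327.0 + 318.7 + 326.8 + 322.5 + 327.8 + 331.3) / 9 = 326.1667
s̄ = (10.1 + 9.2 + 6.5 + 11.2 + 12.1 + 15.8 + 9.7 + 11.7 + 12.8) / 9 = 11.0111
LCL = X̄̄ − A₃·s̄ = 326.1667 − 1.032 × 11.0111 = 314.8032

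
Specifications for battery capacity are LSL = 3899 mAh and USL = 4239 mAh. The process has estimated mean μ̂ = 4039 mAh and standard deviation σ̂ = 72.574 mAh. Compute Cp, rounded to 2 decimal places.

0.78

Cp = (USL − LSL) / (6σ̂) = (4239 − 3899) / (6 × 72.574) = 340.0000 / 435.4440 = 0.7808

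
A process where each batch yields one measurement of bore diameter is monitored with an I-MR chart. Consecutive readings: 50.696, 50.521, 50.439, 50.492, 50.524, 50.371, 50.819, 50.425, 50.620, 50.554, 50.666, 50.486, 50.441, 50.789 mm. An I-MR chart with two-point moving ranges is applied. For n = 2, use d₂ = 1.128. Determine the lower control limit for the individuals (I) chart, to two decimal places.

50.09

X̄ = (50.696 + 50.521 + 50.439 + 50.492 + 50.524 + 50.371 + 50.819 + 50.425 + 50.620 + 50.554 + 50.666 + 50.486 + 50.441 + 50.789) / 14 = 50.5602
Moving ranges: 0.175, 0.082, 0.053, 0.032, 0.153, 0.448, 0.394, 0.195, 0.066, 0.112, 0.180, 0.045, 0.348; M̄R̄ = 2.2830 / 13 = 0.1756
LCL = X̄ − 3·M̄R̄/d₂ = 50.5602 − 3 × 0.1756 / 1.128 = 50.0932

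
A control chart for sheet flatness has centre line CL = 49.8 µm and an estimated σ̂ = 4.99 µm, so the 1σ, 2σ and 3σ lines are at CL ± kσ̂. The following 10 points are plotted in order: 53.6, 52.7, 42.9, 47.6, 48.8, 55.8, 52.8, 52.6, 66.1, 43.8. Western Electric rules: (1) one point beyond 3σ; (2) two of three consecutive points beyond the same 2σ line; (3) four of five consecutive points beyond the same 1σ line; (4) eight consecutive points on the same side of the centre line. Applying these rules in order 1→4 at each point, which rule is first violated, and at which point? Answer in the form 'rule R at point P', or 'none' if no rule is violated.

Zone of each point (C = within 1σ̂, B = 1σ̂–2σ̂, A = 2σ̂–3σ̂, * = beyond 3σ̂; sign = side of CL): 1:+C, 2:+C, 3:-B, 4:-C, 5:-C, 6:+B, 7:+C, 8:+C, 9:+*, 10:-B
Rule 1 (one point beyond the 3σ limits) is satisfied at point 9.

rule 1 at point 9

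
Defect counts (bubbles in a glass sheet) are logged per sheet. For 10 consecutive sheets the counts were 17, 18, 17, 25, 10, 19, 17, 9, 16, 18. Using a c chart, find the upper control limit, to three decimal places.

c̄ = (17 + 18 + 17 + 25 + 10 + 19 + 17 + 9 + 16 + 18) / 10 = 166 / 10 = 16.6000
UCL = c̄ + 3√c̄ = 16.6000 + 3 × √16.6000 = 16.6000 + 3 × 4.0743 = 28.8229

28.823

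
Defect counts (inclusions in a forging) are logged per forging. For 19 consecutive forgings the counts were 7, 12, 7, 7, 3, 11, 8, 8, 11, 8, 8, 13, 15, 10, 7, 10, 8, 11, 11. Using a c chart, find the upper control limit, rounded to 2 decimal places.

18.32

c̄ = (7 + 12 + 7 + 7 + 3 + 11 + 8 + 8 + 11 + 8 + 8 + 13 + 15 + 10 + 7 + 10 + 8 + 11 + 11) / 19 = 175 / 19 = 9.2105
UCL = c̄ + 3√c̄ = 9.2105 + 3 × √9.2105 = 9.2105 + 3 × 3.0349 = 18.3152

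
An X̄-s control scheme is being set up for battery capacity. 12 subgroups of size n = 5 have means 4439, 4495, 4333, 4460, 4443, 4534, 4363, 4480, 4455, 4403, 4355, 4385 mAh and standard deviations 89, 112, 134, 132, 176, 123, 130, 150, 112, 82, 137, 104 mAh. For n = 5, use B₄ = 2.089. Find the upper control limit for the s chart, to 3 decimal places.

257.817

s̄ = (89 + 112 + 134 + 132 + 176 + 123 + 130 + 150 + 112 + 82 + 137 + 104) / 12 = 123.4167
UCL_s = B₄·s̄ = 2.089 × 123.4167 = 257.8174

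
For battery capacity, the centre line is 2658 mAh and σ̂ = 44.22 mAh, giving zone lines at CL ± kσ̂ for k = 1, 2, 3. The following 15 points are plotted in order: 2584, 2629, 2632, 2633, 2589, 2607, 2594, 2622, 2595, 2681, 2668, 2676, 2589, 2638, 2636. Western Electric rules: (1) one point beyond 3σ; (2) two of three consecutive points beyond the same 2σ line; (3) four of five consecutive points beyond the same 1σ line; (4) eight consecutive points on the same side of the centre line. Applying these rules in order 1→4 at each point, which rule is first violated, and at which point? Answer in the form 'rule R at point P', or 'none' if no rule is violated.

Zone of each point (C = within 1σ̂, B = 1σ̂–2σ̂, A = 2σ̂–3σ̂, * = beyond 3σ̂; sign = side of CL): 1:-B, 2:-C, 3:-C, 4:-C, 5:-B, 6:-B, 7:-B, 8:-C, 9:-B, 10:+C, 11:+C, 12:+C, 13:-B, 14:-C, 15:-C
Rule 4 (eight consecutive points on the same side of the centre line) is satisfied at point 8.

rule 4 at point 8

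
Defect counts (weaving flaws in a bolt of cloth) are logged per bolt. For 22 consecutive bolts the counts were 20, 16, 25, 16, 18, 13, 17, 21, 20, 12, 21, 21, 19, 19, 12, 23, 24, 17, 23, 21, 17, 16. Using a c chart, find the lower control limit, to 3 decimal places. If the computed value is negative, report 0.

c̄ = (20 + 16 + 25 + 16 + 18 + 13 + 17 + 21 + 20 + 12 + 21 + 21 + 19 + 19 + 12 + 23 + 24 + 17 + 23 + 21 + 17 + 16) / 22 = 411 / 22 = 18.6818
LCL = c̄ − 3√c̄ = 18.6818 − 3 × 4.3222 = 5.7151

5.715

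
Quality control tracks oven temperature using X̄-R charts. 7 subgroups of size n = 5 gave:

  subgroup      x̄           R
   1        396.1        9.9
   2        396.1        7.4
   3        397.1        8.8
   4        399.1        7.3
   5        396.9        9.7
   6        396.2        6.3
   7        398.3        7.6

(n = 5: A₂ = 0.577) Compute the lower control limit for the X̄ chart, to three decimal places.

X̄̄ = (396.1 + 396.1 + 397.1 + 399.1 + 396.9 + 396.2 + 398.3) / 7 = 2779.8000 / 7 = 397.1143
R̄ = (9.9 + 7.4 + 8.8 + 7.3 + 9.7 + 6.3 + 7.6) / 7 = 57.0000 / 7 = 8.1429
LCL = X̄̄ − A₂·R̄ = 397.1143 − 0.577 × 8.1429 = 392.4159

392.416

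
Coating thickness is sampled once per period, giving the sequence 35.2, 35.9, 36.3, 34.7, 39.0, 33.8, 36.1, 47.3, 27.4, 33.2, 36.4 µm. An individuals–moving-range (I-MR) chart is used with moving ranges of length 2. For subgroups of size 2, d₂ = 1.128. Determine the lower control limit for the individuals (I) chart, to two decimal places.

X̄ = (35.2 + 35.9 + 36.3 + 34.7 + 39.0 + 33.8 + 36.1 + 47.3 + 27.4 + 33.2 + 36.4) / 11 = 35.9364
Moving ranges: 0.7, 0.4, 1.6, 4.3, 5.2, 2.3, 11.2, 19.9, 5.8, 3.2; M̄R̄ = 54.6000 / 10 = 5.4600
LCL = X̄ − 3·M̄R̄/d₂ = 35.9364 − 3 × 5.4600 / 1.128 = 21.4151

21.42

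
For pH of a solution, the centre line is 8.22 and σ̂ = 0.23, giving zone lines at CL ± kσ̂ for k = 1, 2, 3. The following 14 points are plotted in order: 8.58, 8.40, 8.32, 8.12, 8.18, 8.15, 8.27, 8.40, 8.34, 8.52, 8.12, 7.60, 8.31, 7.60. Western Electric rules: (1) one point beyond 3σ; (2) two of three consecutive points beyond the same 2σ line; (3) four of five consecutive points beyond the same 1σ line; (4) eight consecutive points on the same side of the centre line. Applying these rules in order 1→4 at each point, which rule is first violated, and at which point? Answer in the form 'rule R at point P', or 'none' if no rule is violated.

Zone of each point (C = within 1σ̂, B = 1σ̂–2σ̂, A = 2σ̂–3σ̂, * = beyond 3σ̂; sign = side of CL): 1:+B, 2:+C, 3:+C, 4:-C, 5:-C, 6:-C, 7:+C, 8:+C, 9:+C, 10:+B, 11:-C, 12:-A, 13:+C, 14:-A
Rule 2 (two of three consecutive points beyond the same 2σ limit) is satisfied at point 14.

rule 2 at point 14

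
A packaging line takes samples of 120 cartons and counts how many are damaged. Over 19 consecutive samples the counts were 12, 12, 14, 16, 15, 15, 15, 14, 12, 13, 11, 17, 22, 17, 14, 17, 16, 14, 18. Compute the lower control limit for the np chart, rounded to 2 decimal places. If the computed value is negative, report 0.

4.10

p̄ = Σdᵢ / (k·n) = 284 / (19 × 120) = 0.12456
LCL = np̄ − 3·√(np̄(1−p̄)) = 14.9474 − 3 × 3.6174 = 4.0952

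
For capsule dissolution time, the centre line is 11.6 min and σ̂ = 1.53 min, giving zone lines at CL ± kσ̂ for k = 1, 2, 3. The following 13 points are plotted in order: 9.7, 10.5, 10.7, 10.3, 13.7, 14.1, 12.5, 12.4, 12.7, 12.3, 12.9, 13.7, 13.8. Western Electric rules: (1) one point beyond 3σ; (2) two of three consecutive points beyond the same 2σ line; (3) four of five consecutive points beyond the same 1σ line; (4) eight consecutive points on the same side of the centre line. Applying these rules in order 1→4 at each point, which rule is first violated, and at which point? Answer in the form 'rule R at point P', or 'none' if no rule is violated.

Zone of each point (C = within 1σ̂, B = 1σ̂–2σ̂, A = 2σ̂–3σ̂, * = beyond 3σ̂; sign = side of CL): 1:-B, 2:-C, 3:-C, 4:-C, 5:+B, 6:+B, 7:+C, 8:+C, 9:+C, 10:+C, 11:+C, 12:+B, 13:+B
Rule 4 (eight consecutive points on the same side of the centre line) is satisfied at point 12.

rule 4 at point 12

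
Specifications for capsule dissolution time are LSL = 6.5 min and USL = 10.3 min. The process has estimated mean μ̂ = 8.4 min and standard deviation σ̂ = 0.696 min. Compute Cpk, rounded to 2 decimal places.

Cpu = (USL − μ̂) / (3σ̂) = (10.3 − 8.4) / (3 × 0.696) = 0.9100; Cpl = (μ̂ − LSL) / (3σ̂) = (8.4 − 6.5) / (3 × 0.696) = 0.9100; Cpk = min(Cpu, Cpl) = 0.9100

0.91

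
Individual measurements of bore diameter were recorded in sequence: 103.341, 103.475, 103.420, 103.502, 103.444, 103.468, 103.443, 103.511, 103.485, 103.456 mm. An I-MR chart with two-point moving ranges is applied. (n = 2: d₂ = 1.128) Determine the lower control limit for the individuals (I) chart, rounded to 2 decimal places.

X̄ = (103.341 + 103.475 + 103.420 + 103.502 + 103.444 + 103.468 + 103.443 + 103.511 + 103.485 + 103.456) / 10 = 103.4545
Moving ranges: 0.134, 0.055, 0.082, 0.058, 0.024, 0.025, 0.068, 0.026, 0.029; M̄R̄ = 0.5010 / 9 = 0.0557
LCL = X̄ − 3·M̄R̄/d₂ = 103.4545 − 3 × 0.0557 / 1.128 = 103.3065

103.31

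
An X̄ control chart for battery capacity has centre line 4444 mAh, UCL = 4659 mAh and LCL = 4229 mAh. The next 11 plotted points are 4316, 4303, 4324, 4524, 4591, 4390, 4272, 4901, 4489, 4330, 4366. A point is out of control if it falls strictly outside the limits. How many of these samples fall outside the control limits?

1

Compare each point to [4229, 4659]: sample 8 = 4901 > UCL.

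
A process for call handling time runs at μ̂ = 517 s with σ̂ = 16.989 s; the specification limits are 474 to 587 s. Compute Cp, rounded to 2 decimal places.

1.11

Cp = (USL − LSL) / (6σ̂) = (587 − 474) / (6 × 16.989) = 113.0000 / 101.9340 = 1.1086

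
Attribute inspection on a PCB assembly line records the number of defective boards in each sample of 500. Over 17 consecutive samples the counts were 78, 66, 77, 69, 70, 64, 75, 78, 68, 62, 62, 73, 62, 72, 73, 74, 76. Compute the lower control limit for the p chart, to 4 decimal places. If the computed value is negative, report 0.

p̄ = Σdᵢ / (k·n) = 1199 / (17 × 500) = 0.14106
LCL = p̄ − 3·√(p̄(1−p̄)/n) = 0.14106 − 3 × 0.01557 = 0.09436

0.0944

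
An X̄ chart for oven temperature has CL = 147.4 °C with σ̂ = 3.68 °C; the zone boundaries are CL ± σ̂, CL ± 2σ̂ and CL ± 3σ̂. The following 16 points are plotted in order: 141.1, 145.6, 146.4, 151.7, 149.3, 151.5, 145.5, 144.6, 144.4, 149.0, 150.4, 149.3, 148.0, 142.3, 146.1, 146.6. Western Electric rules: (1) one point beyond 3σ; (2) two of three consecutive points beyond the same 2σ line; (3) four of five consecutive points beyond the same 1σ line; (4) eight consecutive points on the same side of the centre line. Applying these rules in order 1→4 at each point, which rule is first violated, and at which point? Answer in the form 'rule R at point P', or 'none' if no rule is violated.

Zone of each point (C = within 1σ̂, B = 1σ̂–2σ̂, A = 2σ̂–3σ̂, * = beyond 3σ̂; sign = side of CL): 1:-B, 2:-C, 3:-C, 4:+B, 5:+C, 6:+B, 7:-C, 8:-C, 9:-C, 10:+C, 11:+C, 12:+C, 13:+C, 14:-B, 15:-C, 16:-C
No rule fires across all 16 points.

none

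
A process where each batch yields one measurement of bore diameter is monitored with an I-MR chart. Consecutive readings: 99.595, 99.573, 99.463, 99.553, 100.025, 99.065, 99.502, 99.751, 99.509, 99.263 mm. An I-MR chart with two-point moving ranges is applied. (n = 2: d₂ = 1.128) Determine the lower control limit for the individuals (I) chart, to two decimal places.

X̄ = (99.595 + 99.573 + 99.463 + 99.553 + 100.025 + 99.065 + 99.502 + 99.751 + 99.509 + 99.263) / 10 = 99.5299
Moving ranges: 0.022, 0.110, 0.090, 0.472, 0.960, 0.437, 0.249, 0.242, 0.246; M̄R̄ = 2.8280 / 9 = 0.3142
LCL = X̄ − 3·M̄R̄/d₂ = 99.5299 − 3 × 0.3142 / 1.128 = 98.6942

98.69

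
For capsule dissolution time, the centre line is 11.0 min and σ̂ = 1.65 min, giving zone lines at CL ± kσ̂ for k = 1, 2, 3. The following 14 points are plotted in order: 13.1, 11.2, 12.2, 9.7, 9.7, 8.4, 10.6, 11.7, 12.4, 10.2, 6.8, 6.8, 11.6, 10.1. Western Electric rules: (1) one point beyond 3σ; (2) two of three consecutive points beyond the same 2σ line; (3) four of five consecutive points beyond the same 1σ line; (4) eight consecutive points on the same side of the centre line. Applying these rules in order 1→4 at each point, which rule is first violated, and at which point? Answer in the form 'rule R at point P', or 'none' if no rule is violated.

Zone of each point (C = within 1σ̂, B = 1σ̂–2σ̂, A = 2σ̂–3σ̂, * = beyond 3σ̂; sign = side of CL): 1:+B, 2:+C, 3:+C, 4:-C, 5:-C, 6:-B, 7:-C, 8:+C, 9:+C, 10:-C, 11:-A, 12:-A, 13:+C, 14:-C
Rule 2 (two of three consecutive points beyond the same 2σ limit) is satisfied at point 12.

rule 2 at point 12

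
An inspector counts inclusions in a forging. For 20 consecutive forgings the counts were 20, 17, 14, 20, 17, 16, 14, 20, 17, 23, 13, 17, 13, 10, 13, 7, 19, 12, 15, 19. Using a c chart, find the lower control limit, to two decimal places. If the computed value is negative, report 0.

c̄ = (20 + 17 + 14 + 20 + 17 + 16 + 14 + 20 + 17 + 23 + 13 + 17 + 13 + 10 + 13 + 7 + 19 + 12 + 15 + 19) / 20 = 316 / 20 = 15.8000
LCL = c̄ − 3√c̄ = 15.8000 − 3 × 3.9749 = 3.8752

3.88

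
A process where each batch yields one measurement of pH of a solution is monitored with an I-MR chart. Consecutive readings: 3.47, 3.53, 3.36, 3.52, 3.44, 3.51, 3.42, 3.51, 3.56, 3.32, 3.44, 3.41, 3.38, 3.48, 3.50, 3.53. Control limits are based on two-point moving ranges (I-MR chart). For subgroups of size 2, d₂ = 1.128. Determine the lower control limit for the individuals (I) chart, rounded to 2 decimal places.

3.22

X̄ = (3.47 + 3.53 + 3.36 + 3.52 + 3.44 + 3.51 + 3.42 + 3.51 + 3.56 + 3.32 + 3.44 + 3.41 + 3.38 + 3.48 + 3.50 + 3.53) / 16 = 3.4612
Moving ranges: 0.06, 0.17, 0.16, 0.08, 0.07, 0.09, 0.09, 0.05, 0.24, 0.12, 0.03, 0.03, 0.10, 0.02, 0.03; M̄R̄ = 1.3400 / 15 = 0.0893
LCL = X̄ − 3·M̄R̄/d₂ = 3.4612 − 3 × 0.0893 / 1.128 = 3.2237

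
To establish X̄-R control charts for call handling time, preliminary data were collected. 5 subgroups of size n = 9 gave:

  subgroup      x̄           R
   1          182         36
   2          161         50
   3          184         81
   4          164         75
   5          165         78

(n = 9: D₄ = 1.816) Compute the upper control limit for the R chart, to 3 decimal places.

R̄ = (36 + 50 + 81 + 75 + 78) / 5 = 320.0000 / 5 = 64.0000
UCL_R = D₄·R̄ = 1.816 × 64.0000 = 116.2240

116.224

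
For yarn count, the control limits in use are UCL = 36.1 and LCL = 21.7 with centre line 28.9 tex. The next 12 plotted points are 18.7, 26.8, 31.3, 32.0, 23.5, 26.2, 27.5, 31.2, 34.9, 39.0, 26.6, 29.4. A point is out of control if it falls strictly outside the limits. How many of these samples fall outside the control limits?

2

Compare each point to [21.7, 36.1]: sample 1 = 18.7 < LCL; sample 10 = 39.0 > UCL.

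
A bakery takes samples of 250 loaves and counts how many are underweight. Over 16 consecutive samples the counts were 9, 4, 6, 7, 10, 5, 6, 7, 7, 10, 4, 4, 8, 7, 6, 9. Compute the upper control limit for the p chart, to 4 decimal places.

0.0581

p̄ = Σdᵢ / (k·n) = 109 / (16 × 250) = 0.02725
UCL = p̄ + 3·√(p̄(1−p̄)/n) = 0.02725 + 3 × √(0.02725×0.97275/250) = 0.02725 + 3 × 0.01030 = 0.05814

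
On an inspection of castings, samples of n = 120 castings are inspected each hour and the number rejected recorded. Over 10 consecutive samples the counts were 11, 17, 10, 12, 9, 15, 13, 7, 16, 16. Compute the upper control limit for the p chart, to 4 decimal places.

0.1890

p̄ = Σdᵢ / (k·n) = 126 / (10 × 120) = 0.10500
UCL = p̄ + 3·√(p̄(1−p̄)/n) = 0.10500 + 3 × √(0.10500×0.89500/120) = 0.10500 + 3 × 0.02798 = 0.18895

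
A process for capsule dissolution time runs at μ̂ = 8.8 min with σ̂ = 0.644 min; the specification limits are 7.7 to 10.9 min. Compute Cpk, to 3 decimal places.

0.569

Cpu = (USL − μ̂) / (3σ̂) = (10.9 − 8.8) / (3 × 0.644) = 1.0870; Cpl = (μ̂ − LSL) / (3σ̂) = (8.8 − 7.7) / (3 × 0.644) = 0.5694; Cpk = min(Cpu, Cpl) = 0.5694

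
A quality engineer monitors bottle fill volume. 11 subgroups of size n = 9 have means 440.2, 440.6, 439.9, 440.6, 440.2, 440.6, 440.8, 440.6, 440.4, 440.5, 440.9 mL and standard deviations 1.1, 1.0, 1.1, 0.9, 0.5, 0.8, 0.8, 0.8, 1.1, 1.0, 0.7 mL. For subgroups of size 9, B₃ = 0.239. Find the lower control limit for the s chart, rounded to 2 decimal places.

s̄ = (1.1 + 1.0 + 1.1 + 0.9 + 0.5 + 0.8 + 0.8 + 0.8 + 1.1 + 1.0 + 0.7) / 11 = 0.8909
LCL_s = B₃·s̄ = 0.239 × 0.8909 = 0.2129

0.21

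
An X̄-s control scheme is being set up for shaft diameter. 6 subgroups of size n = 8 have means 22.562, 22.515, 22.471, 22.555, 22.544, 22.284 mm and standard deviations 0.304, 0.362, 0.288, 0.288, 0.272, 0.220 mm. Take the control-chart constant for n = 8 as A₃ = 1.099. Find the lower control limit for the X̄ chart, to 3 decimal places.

X̄̄ = (22.562 + 22.515 + 22.471 + 22.555 + 22.544 + 22.284) / 6 = 22.4885
s̄ = (0.304 + 0.362 + 0.288 + 0.288 + 0.272 + 0.220) / 6 = 0.2890
LCL = X̄̄ − A₃·s̄ = 22.4885 − 1.099 × 0.2890 = 22.1709

22.171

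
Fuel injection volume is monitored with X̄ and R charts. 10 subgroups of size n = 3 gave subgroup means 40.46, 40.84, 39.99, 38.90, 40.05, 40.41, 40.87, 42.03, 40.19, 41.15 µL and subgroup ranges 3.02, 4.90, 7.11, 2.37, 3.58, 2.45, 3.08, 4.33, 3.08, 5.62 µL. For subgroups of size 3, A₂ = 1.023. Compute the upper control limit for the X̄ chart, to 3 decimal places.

44.534

X̄̄ = (40.46 + 40.84 + 39.99 + 38.90 + 40.05 + 40.41 + 40.87 + 42.03 + 40.19 + 41.15) / 10 = 404.8900 / 10 = 40.4890
R̄ = (3.02 + 4.90 + 7.11 + 2.37 + 3.58 + 2.45 + 3.08 + 4.33 + 3.08 + 5.62) / 10 = 39.5400 / 10 = 3.9540
UCL = X̄̄ + A₂·R̄ = 40.4890 + 1.023 × 3.9540 = 44.5339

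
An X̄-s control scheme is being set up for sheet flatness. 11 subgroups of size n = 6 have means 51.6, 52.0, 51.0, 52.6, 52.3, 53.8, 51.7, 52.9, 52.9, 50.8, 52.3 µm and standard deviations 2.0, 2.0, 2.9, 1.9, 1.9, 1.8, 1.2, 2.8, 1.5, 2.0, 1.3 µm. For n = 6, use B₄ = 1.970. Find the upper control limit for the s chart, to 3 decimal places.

s̄ = (2.0 + 2.0 + 2.9 + 1.9 + 1.9 + 1.8 + 1.2 + 2.8 + 1.5 + 2.0 + 1.3) / 11 = 1.9364
UCL_s = B₄·s̄ = 1.970 × 1.9364 = 3.8146

3.815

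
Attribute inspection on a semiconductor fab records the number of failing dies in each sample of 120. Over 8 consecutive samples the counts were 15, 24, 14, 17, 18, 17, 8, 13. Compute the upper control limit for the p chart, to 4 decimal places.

0.2237

p̄ = Σdᵢ / (k·n) = 126 / (8 × 120) = 0.13125
UCL = p̄ + 3·√(p̄(1−p̄)/n) = 0.13125 + 3 × √(0.13125×0.86875/120) = 0.13125 + 3 × 0.03083 = 0.22373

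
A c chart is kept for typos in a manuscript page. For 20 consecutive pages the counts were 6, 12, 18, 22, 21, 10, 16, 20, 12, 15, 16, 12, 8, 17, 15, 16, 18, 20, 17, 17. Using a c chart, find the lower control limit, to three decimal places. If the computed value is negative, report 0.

3.627

c̄ = (6 + 12 + 18 + 22 + 21 + 10 + 16 + 20 + 12 + 15 + 16 + 12 + 8 + 17 + 15 + 16 + 18 + 20 + 17 + 17) / 20 = 308 / 20 = 15.4000
LCL = c̄ − 3√c̄ = 15.4000 − 3 × 3.9243 = 3.6271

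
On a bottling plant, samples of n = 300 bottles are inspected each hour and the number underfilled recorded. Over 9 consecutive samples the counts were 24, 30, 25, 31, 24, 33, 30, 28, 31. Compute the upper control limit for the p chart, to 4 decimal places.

0.1456

p̄ = Σdᵢ / (k·n) = 256 / (9 × 300) = 0.09481
UCL = p̄ + 3·√(p̄(1−p̄)/n) = 0.09481 + 3 × √(0.09481×0.90519/300) = 0.09481 + 3 × 0.01691 = 0.14556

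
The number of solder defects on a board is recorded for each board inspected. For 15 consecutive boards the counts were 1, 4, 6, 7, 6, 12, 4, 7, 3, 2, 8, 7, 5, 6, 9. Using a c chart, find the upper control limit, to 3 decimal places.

13.025

c̄ = (1 + 4 + 6 + 7 + 6 + 12 + 4 + 7 + 3 + 2 + 8 + 7 + 5 + 6 + 9) / 15 = 87 / 15 = 5.8000
UCL = c̄ + 3√c̄ = 5.8000 + 3 × √5.8000 = 5.8000 + 3 × 2.4083 = 13.0250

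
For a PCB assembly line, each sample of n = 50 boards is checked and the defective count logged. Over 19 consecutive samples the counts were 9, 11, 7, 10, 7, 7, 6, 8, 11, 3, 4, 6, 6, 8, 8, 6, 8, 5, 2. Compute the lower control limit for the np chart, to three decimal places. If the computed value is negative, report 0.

0.000

p̄ = Σdᵢ / (k·n) = 132 / (19 × 50) = 0.13895
LCL = np̄ − 3·√(np̄(1−p̄)) = 6.9474 − 3 × 2.4458 = -0.3901 → 0 (negative, so LCL = 0)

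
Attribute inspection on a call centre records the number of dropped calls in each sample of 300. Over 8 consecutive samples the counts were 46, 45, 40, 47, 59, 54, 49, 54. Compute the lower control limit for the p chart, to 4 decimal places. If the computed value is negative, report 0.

p̄ = Σdᵢ / (k·n) = 394 / (8 × 300) = 0.16417
LCL = p̄ − 3·√(p̄(1−p̄)/n) = 0.16417 − 3 × 0.02139 = 0.10001

0.1000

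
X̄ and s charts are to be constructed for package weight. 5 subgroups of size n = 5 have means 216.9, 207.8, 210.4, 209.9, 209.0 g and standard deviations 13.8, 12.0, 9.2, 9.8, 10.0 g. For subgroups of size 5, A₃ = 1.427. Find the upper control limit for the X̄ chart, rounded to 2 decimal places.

X̄̄ = (216.9 + 207.8 + 210.4 + 209.9 + 209.0) / 5 = 210.8000
s̄ = (13.8 + 12.0 + 9.2 + 9.8 + 10.0) / 5 = 10.9600
UCL = X̄̄ + A₃·s̄ = 210.8000 + 1.427 × 10.9600 = 226.4399

226.44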